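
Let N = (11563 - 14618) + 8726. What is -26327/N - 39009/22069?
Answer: -802230602/125153299 ≈ -6.4100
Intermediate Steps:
N = 5671 (N = -3055 + 8726 = 5671)
-26327/N - 39009/22069 = -26327/5671 - 39009/22069 = -802230602/125153299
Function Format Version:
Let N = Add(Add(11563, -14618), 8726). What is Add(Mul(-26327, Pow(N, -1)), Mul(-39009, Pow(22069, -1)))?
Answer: Rational(-802230602, 125153299) ≈ -6.4100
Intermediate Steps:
N = 5671 (N = Add(-3055, 8726) = 5671)
Add(Mul(-26327, Pow(N, -1)), Mul(-39009, Pow(22069, -1))) = Add(Mul(-26327, Pow(5671, -1)), Mul(-39009, Pow(22069, -1))) = Add(Mul(-26327, Rational(1, 5671)), Mul(-39009, Rational(1, 22069))) = Add(Rational(-26327, 5671), Rational(-39009, 22069)) = Rational(-802230602, 125153299)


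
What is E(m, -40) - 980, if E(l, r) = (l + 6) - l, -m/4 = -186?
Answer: -974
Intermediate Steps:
m = 744 (m = -4*(-186) = 744)
E(l, r) = 6 (E(l, r) = (6 + l) - l = 6)
E(m, -40) - 980 = 6 - 980 = -974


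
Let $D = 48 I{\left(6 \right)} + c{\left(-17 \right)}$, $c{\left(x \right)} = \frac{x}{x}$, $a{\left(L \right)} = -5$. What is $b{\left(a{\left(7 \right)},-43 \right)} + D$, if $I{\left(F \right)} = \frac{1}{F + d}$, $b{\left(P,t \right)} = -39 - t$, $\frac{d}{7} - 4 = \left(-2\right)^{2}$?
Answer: $\frac{179}{31} \approx 5.7742$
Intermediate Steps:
$d = 56$ ($d = 28 + 7 \left(-2\right)^{2} = 28 + 7 \cdot 4 = 28 + 28 = 56$)
$I{\left(F \right)} = \frac{1}{56 + F}$ ($I{\left(F \right)} = \frac{1}{F + 56} = \frac{1}{56 + F}$)
$c{\left(x \right)} = 1$
$D = \frac{55}{31}$ ($D = \frac{48}{56 + 6} + 1 = \frac{48}{62} + 1 = 48 \cdot \frac{1}{62} + 1 = \frac{24}{31} + 1 = \frac{55}{31} \approx 1.7742$)
$b{\left(a{\left(7 \right)},-43 \right)} + D = \left(-39 - -43\right) + \frac{55}{31} = \left(-39 + 43\right) + \frac{55}{31} = 4 + \frac{55}{31} = \frac{179}{31}$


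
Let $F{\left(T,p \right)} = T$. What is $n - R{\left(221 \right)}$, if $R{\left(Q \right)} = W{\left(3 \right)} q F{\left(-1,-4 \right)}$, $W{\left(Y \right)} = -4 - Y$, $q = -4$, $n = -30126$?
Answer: $-30098$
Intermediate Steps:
$R{\left(Q \right)} = -28$ ($R{\left(Q \right)} = \left(-4 - 3\right) \left(\left(-4\right) \left(-1\right)\right) = \left(-4 - 3\right) 4 = \left(-7\right) 4 = -28$)
$n - R{\left(221 \right)} = -30126 - -28 = -30126 + 28 = -30098$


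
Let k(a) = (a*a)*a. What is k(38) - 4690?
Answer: 50182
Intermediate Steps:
k(a) = a³ (k(a) = a²*a = a³)
k(38) - 4690 = 38³ - 4690 = 54872 - 4690 = 50182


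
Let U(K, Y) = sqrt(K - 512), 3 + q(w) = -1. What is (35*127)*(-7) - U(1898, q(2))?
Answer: -31115 - 3*sqrt(154) ≈ -31152.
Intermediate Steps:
q(w) = -4 (q(w) = -3 - 1 = -4)
U(K, Y) = sqrt(-512 + K)
(35*127)*(-7) - U(1898, q(2)) = (35*127)*(-7) - sqrt(-512 + 1898) = 4445*(-7) - sqrt(1386) = -31115 - 3*sqrt(154)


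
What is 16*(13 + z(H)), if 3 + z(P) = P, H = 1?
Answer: 176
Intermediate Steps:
z(P) = -3 + P
16*(13 + z(H)) = 16*(13 + (-3 + 1)) = 16*(13 - 2) = 16*11 = 176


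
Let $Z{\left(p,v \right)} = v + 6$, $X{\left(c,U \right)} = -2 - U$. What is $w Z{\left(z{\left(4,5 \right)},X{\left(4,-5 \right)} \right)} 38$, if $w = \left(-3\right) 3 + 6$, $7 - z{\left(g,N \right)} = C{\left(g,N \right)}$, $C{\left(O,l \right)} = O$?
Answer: $-1026$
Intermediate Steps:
$z{\left(g,N \right)} = 7 - g$
$Z{\left(p,v \right)} = 6 + v$
$w = -3$ ($w = -9 + 6 = -3$)
$w Z{\left(z{\left(4,5 \right)},X{\left(4,-5 \right)} \right)} 38 = - 3 \left(6 - -3\right) 38 = - 3 \left(6 + \left(-2 + 5\right)\right) 38 = - 3 \left(6 + 3\right) 38 = \left(-3\right) 9 \cdot 38 = \left(-27\right) 38 = -1026$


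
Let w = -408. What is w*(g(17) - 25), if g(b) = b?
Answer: 3264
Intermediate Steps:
w*(g(17) - 25) = -408*(17 - 25) = -408*(-8) = 3264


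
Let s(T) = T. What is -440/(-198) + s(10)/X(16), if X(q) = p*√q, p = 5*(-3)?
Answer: 37/18 ≈ 2.0556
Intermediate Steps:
p = -15
X(q) = -15*√q
-440/(-198) + s(10)/X(16) = -440/(-198) + 10/((-15*√16)) = -440*(-1/198) + 10/((-15*4)) = 20/9 + 10/(-60) = 20/9 + 10*(-1/60) = 20/9 - ⅙ = 37/18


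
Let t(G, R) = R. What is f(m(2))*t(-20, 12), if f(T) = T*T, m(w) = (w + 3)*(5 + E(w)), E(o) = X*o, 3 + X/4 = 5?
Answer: 132300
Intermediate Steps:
X = 8 (X = -12 + 4*5 = -12 + 20 = 8)
E(o) = 8*o
m(w) = (3 + w)*(5 + 8*w) (m(w) = (w + 3)*(5 + 8*w) = (3 + w)*(5 + 8*w))
f(T) = T²
f(m(2))*t(-20, 12) = (15 + 8*2² + 29*2)²*12 = (15 + 8*4 + 58)²*12 = (15 + 32 + 58)²*12 = 105²*12 = 11025*12 = 132300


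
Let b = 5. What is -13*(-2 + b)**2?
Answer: -117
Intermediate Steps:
-13*(-2 + b)**2 = -13*(-2 + 5)**2 = -13*3**2 = -13*9 = -117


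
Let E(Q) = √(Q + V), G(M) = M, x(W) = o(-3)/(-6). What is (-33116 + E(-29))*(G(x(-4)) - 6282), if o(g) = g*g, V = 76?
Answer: 208084386 - 12567*√47/2 ≈ 2.0804e+8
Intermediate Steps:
o(g) = g²
x(W) = -3/2 (x(W) = (-3)²/(-6) = 9*(-⅙) = -3/2)
E(Q) = √(76 + Q) (E(Q) = √(Q + 76) = √(76 + Q))
(-33116 + E(-29))*(G(x(-4)) - 6282) = (-33116 + √(76 - 29))*(-3/2 - 6282) = (-33116 + √47)*(-12567/2) = 208084386 - 12567*√47/2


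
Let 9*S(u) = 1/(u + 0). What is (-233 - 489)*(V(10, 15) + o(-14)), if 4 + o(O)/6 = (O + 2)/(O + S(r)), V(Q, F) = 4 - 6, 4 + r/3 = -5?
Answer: 51249004/3403 ≈ 15060.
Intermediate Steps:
r = -27 (r = -12 + 3*(-5) = -12 - 15 = -27)
S(u) = 1/(9*u) (S(u) = 1/(9*(u + 0)) = 1/(9*u))
V(Q, F) = -2
o(O) = -24 + 6*(2 + O)/(-1/243 + O) (o(O) = -24 + 6*((O + 2)/(O + (⅑)/(-27))) = -24 + 6*((2 + O)/(O + (⅑)*(-1/27))) = -24 + 6*((2 + O)/(O - 1/243)) = -24 + 6*((2 + O)/(-1/243 + O)) = -24 + 6*(2 + O)/(-1/243 + O))
(-233 - 489)*(V(10, 15) + o(-14)) = (-233 - 489)*(-2 + 6*(490 - 729*(-14))/(-1 + 243*(-14))) = -722*(-2 + 6*(490 + 10206)/(-1 - 3402)) = -722*(-2 + 6*10696/(-3403)) = -722*(-2 + 6*(-1/3403)*10696) = -722*(-2 - 64176/3403) = -722*(-70982/3403) = 51249004/3403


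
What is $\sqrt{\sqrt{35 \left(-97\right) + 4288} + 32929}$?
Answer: $\sqrt{32929 + \sqrt{893}} \approx 181.55$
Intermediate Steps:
$\sqrt{\sqrt{35 \left(-97\right) + 4288} + 32929} = \sqrt{\sqrt{-3395 + 4288} + 32929} = \sqrt{\sqrt{893} + 32929} = \sqrt{32929 + \sqrt{893}}$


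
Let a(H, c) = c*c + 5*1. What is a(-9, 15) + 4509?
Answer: 4739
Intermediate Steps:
a(H, c) = 5 + c² (a(H, c) = c² + 5 = 5 + c²)
a(-9, 15) + 4509 = (5 + 15²) + 4509 = (5 + 225) + 4509 = 230 + 4509 = 4739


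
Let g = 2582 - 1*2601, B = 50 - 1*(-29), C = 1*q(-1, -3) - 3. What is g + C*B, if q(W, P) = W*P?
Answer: -19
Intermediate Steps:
q(W, P) = P*W
C = 0 (C = 1*(-3*(-1)) - 3 = 1*3 - 3 = 3 - 3 = 0)
B = 79 (B = 50 + 29 = 79)
g = -19 (g = 2582 - 2601 = -19)
g + C*B = -19 + 0*79 = -19 + 0 = -19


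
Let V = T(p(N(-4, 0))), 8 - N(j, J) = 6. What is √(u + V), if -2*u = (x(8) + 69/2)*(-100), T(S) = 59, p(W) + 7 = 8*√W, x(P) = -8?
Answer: 2*√346 ≈ 37.202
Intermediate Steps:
N(j, J) = 2 (N(j, J) = 8 - 1*6 = 8 - 6 = 2)
p(W) = -7 + 8*√W
V = 59
u = 1325 (u = -(-8 + 69/2)*(-100)/2 = -53*(-100)/4 = -½*(-2650) = 1325)
√(u + V) = √(1325 + 59) = √1384 = 2*√346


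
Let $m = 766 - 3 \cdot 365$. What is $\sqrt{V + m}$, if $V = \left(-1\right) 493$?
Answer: $i \sqrt{822} \approx 28.671 i$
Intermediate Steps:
$m = -329$ ($m = 766 - 1095 = -329$)
$V = -493$
$\sqrt{V + m} = \sqrt{-493 - 329} = \sqrt{-822} = i \sqrt{822}$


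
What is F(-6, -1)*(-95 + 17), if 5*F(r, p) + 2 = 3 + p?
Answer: 0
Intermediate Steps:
F(r, p) = 1/5 + p/5 (F(r, p) = -2/5 + (3 + p)/5 = -2/5 + (3/5 + p/5) = 1/5 + p/5)
F(-6, -1)*(-95 + 17) = (1/5 + (1/5)*(-1))*(-95 + 17) = (1/5 - 1/5)*(-78) = 0*(-78) = 0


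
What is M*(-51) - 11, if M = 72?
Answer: -3683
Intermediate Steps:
M*(-51) - 11 = 72*(-51) - 11 = -3672 - 11 = -3683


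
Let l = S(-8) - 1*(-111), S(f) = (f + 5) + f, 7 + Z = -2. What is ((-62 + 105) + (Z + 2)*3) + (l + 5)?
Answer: 127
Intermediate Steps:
Z = -9 (Z = -7 - 2 = -9)
S(f) = 5 + 2*f (S(f) = (5 + f) + f = 5 + 2*f)
l = 100 (l = (5 + 2*(-8)) - 1*(-111) = (5 - 16) + 111 = -11 + 111 = 100)
((-62 + 105) + (Z + 2)*3) + (l + 5) = ((-62 + 105) + (-9 + 2)*3) + (100 + 5) = (43 - 7*3) + 105 = (43 - 21) + 105 = 22 + 105 = 127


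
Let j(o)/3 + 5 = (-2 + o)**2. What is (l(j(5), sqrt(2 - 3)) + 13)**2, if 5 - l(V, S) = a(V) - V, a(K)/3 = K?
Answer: 36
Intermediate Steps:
a(K) = 3*K
j(o) = -15 + 3*(-2 + o)**2
l(V, S) = 5 - 2*V (l(V, S) = 5 - (3*V - V) = 5 - 2*V)
(l(j(5), sqrt(2 - 3)) + 13)**2 = ((5 - 2*(-15 + 3*(-2 + 5)**2)) + 13)**2 = ((5 - 2*(-15 + 3*3**2)) + 13)**2 = ((5 - 2*(-15 + 3*9)) + 13)**2 = ((5 - 2*(-15 + 27)) + 13)**2 = ((5 - 2*12) + 13)**2 = ((5 - 24) + 13)**2 = (-19 + 13)**2 = (-6)**2 = 36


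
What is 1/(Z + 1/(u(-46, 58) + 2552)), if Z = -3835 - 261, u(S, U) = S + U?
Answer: -2564/10502143 ≈ -0.00024414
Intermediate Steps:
Z = -4096
1/(Z + 1/(u(-46, 58) + 2552)) = 1/(-4096 + 1/((-46 + 58) + 2552)) = 1/(-4096 + 1/(12 + 2552)) = 1/(-4096 + 1/2564) = 1/(-10502143/2564) = -2564/10502143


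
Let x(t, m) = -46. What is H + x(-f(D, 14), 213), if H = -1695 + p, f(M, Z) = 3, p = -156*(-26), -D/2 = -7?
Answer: 2315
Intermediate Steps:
D = 14 (D = -2*(-7) = 14)
p = 4056
H = 2361 (H = -1695 + 4056 = 2361)
H + x(-f(D, 14), 213) = 2361 - 46 = 2315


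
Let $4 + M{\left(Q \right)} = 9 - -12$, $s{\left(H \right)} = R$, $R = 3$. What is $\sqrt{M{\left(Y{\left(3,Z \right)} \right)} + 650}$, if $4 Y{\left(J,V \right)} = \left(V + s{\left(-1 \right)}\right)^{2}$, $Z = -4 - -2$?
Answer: $\sqrt{667} \approx 25.826$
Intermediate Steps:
$s{\left(H \right)} = 3$
$Z = -2$ ($Z = -4 + 2 = -2$)
$Y{\left(J,V \right)} = \frac{\left(3 + V\right)^{2}}{4}$ ($Y{\left(J,V \right)} = \frac{\left(V + 3\right)^{2}}{4} = \frac{\left(3 + V\right)^{2}}{4}$)
$M{\left(Q \right)} = 17$ ($M{\left(Q \right)} = -4 + \left(9 - -12\right) = -4 + \left(9 + 12\right) = -4 + 21 = 17$)
$\sqrt{M{\left(Y{\left(3,Z \right)} \right)} + 650} = \sqrt{17 + 650} = \sqrt{667}$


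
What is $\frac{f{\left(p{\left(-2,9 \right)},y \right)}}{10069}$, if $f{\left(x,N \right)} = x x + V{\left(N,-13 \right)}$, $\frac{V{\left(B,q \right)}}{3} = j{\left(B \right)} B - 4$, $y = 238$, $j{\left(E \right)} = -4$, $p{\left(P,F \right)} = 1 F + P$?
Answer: $- \frac{2819}{10069} \approx -0.27997$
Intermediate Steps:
$p{\left(P,F \right)} = F + P$
$V{\left(B,q \right)} = -12 - 12 B$ ($V{\left(B,q \right)} = 3 \left(- 4 B - 4\right) = 3 \left(-4 - 4 B\right) = -12 - 12 B$)
$f{\left(x,N \right)} = -12 + x^{2} - 12 N$ ($f{\left(x,N \right)} = x x - \left(12 + 12 N\right) = x^{2} - \left(12 + 12 N\right) = -12 + x^{2} - 12 N$)
$\frac{f{\left(p{\left(-2,9 \right)},y \right)}}{10069} = \frac{-12 + \left(9 - 2\right)^{2} - 2856}{10069} = \left(-12 + 7^{2} - 2856\right) \frac{1}{10069} = \left(-12 + 49 - 2856\right) \frac{1}{10069} = \left(-2819\right) \frac{1}{10069} = - \frac{2819}{10069}$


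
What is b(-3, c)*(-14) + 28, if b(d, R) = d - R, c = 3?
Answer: 112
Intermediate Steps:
b(-3, c)*(-14) + 28 = (-3 - 1*3)*(-14) + 28 = (-3 - 3)*(-14) + 28 = -6*(-14) + 28 = 84 + 28 = 112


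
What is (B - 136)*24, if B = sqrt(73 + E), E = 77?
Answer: -3264 + 120*sqrt(6) ≈ -2970.1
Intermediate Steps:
B = 5*sqrt(6) (B = sqrt(73 + 77) = sqrt(150) = 5*sqrt(6) ≈ 12.247)
(B - 136)*24 = (5*sqrt(6) - 136)*24 = (-136 + 5*sqrt(6))*24 = -3264 + 120*sqrt(6)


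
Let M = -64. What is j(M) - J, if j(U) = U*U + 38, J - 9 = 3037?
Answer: 1088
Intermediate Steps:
J = 3046 (J = 9 + 3037 = 3046)
j(U) = 38 + U² (j(U) = U² + 38 = 38 + U²)
j(M) - J = (38 + (-64)²) - 1*3046 = (38 + 4096) - 3046 = 4134 - 3046 = 1088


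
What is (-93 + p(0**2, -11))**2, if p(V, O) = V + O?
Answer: 10816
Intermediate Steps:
p(V, O) = O + V
(-93 + p(0**2, -11))**2 = (-93 + (-11 + 0**2))**2 = (-93 + (-11 + 0))**2 = (-93 - 11)**2 = (-104)**2 = 10816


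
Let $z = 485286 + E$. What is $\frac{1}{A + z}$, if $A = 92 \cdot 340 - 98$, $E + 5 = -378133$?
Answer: $\frac{1}{138330} \approx 7.2291 \cdot 10^{-6}$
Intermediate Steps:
$E = -378138$ ($E = -5 - 378133 = -378138$)
$z = 107148$ ($z = 485286 - 378138 = 107148$)
$A = 31182$ ($A = 31280 - 98 = 31182$)
$\frac{1}{A + z} = \frac{1}{31182 + 107148} = \frac{1}{138330}$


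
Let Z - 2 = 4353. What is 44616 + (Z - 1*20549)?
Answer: 28422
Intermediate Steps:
Z = 4355 (Z = 2 + 4353 = 4355)
44616 + (Z - 1*20549) = 44616 + (4355 - 1*20549) = 44616 + (4355 - 20549) = 44616 - 16194 = 28422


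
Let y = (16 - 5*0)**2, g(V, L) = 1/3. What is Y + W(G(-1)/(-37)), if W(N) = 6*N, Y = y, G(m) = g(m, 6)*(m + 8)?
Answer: 9458/37 ≈ 255.62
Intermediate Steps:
g(V, L) = 1/3
y = 256 (y = (16 + 0)**2 = 16**2 = 256)
G(m) = 8/3 + m/3 (G(m) = (m + 8)/3 = (8 + m)/3 = 8/3 + m/3)
Y = 256
Y + W(G(-1)/(-37)) = 256 + 6*((8/3 + (1/3)*(-1))/(-37)) = 256 + 6*((8/3 - 1/3)*(-1/37)) = 256 + 6*((7/3)*(-1/37)) = 256 + 6*(-7/111) = 256 - 14/37 = 9458/37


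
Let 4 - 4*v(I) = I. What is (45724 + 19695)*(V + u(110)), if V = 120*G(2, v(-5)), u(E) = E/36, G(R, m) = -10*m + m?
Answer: -2857829015/18 ≈ -1.5877e+8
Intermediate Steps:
v(I) = 1 - I/4
G(R, m) = -9*m
u(E) = E/36 (u(E) = E*(1/36) = E/36)
V = -2430 (V = 120*(-9*(1 - ¼*(-5))) = 120*(-9*(1 + 5/4)) = 120*(-9*9/4) = 120*(-81/4) = -2430)
(45724 + 19695)*(V + u(110)) = (45724 + 19695)*(-2430 + (1/36)*110) = 65419*(-2430 + 55/18) = 65419*(-43685/18) = -2857829015/18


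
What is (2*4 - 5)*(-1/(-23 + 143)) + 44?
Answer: 1759/40 ≈ 43.975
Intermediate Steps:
(2*4 - 5)*(-1/(-23 + 143)) + 44 = (8 - 5)*(-1/120) + 44 = 3*(-1*1/120) + 44 = 3*(-1/120) + 44 = -1/40 + 44 = 1759/40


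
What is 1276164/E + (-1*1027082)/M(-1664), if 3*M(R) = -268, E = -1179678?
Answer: 302878008903/26346142 ≈ 11496.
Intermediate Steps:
M(R) = -268/3 (M(R) = (⅓)*(-268) = -268/3)
1276164/E + (-1*1027082)/M(-1664) = 1276164/(-1179678) + (-1*1027082)/(-268/3) = 1276164*(-1/1179678) - 1027082*(-3/268) = -212694/196613 + 1540623/134 = 302878008903/26346142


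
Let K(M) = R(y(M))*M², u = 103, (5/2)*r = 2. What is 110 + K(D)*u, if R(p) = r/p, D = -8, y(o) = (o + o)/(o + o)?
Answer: 26918/5 ≈ 5383.6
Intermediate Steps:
r = ⅘ (r = (⅖)*2 = ⅘ ≈ 0.80000)
y(o) = 1 (y(o) = (2*o)/((2*o)) = (2*o)*(1/(2*o)) = 1)
R(p) = 4/(5*p)
K(M) = 4*M²/5 (K(M) = ((⅘)/1)*M² = ((⅘)*1)*M² = 4*M²/5)
110 + K(D)*u = 110 + ((⅘)*(-8)²)*103 = 110 + ((⅘)*64)*103 = 110 + (256/5)*103 = 110 + 26368/5 = 26918/5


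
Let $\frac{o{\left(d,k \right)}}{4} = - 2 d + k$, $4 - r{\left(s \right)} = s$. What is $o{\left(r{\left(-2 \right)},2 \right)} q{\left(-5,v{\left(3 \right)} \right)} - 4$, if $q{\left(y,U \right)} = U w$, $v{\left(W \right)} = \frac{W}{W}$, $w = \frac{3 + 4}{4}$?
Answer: $-74$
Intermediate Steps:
$r{\left(s \right)} = 4 - s$
$w = \frac{7}{4}$ ($w = \frac{1}{4} \cdot 7 = \frac{7}{4} \approx 1.75$)
$v{\left(W \right)} = 1$
$q{\left(y,U \right)} = \frac{7 U}{4}$ ($q{\left(y,U \right)} = U \frac{7}{4} = \frac{7 U}{4}$)
$o{\left(d,k \right)} = - 8 d + 4 k$ ($o{\left(d,k \right)} = 4 \left(- 2 d + k\right) = 4 \left(k - 2 d\right) = - 8 d + 4 k$)
$o{\left(r{\left(-2 \right)},2 \right)} q{\left(-5,v{\left(3 \right)} \right)} - 4 = \left(- 8 \left(4 - -2\right) + 4 \cdot 2\right) \frac{7}{4} \cdot 1 - 4 = \left(- 8 \left(4 + 2\right) + 8\right) \frac{7}{4} - 4 = \left(\left(-8\right) 6 + 8\right) \frac{7}{4} - 4 = \left(-48 + 8\right) \frac{7}{4} - 4 = \left(-40\right) \frac{7}{4} - 4 = -70 - 4 = -74$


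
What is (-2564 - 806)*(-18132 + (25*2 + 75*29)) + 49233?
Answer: 53655823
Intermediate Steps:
(-2564 - 806)*(-18132 + (25*2 + 75*29)) + 49233 = -3370*(-18132 + (50 + 2175)) + 49233 = -3370*(-18132 + 2225) + 49233 = -3370*(-15907) + 49233 = 53606590 + 49233 = 53655823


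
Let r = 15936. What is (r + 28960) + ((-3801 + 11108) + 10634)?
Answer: 62837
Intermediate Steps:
(r + 28960) + ((-3801 + 11108) + 10634) = (15936 + 28960) + ((-3801 + 11108) + 10634) = 44896 + (7307 + 10634) = 44896 + 17941 = 62837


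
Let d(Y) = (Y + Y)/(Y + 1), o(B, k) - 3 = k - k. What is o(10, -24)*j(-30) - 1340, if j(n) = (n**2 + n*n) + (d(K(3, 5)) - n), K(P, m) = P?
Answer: 8309/2 ≈ 4154.5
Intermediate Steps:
o(B, k) = 3 (o(B, k) = 3 + (k - k) = 3 + 0 = 3)
d(Y) = 2*Y/(1 + Y) (d(Y) = (2*Y)/(1 + Y) = 2*Y/(1 + Y))
j(n) = 3/2 - n + 2*n**2 (j(n) = (n**2 + n*n) + (2*3/(1 + 3) - n) = (n**2 + n**2) + (2*3/4 - n) = 2*n**2 + (2*3*(1/4) - n) = 2*n**2 + (3/2 - n) = 3/2 - n + 2*n**2)
o(10, -24)*j(-30) - 1340 = 3*(3/2 - 1*(-30) + 2*(-30)**2) - 1340 = 3*(3/2 + 30 + 2*900) - 1340 = 3*(3/2 + 30 + 1800) - 1340 = 3*(3663/2) - 1340 = 10989/2 - 1340 = 8309/2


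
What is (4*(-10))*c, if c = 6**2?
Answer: -1440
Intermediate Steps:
c = 36
(4*(-10))*c = (4*(-10))*36 = -40*36 = -1440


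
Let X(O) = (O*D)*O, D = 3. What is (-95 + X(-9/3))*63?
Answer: -4284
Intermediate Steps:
X(O) = 3*O² (X(O) = (O*3)*O = (3*O)*O = 3*O²)
(-95 + X(-9/3))*63 = (-95 + 3*(-9/3)²)*63 = (-95 + 3*(-9*⅓)²)*63 = (-95 + 3*(-3)²)*63 = (-95 + 3*9)*63 = (-95 + 27)*63 = -68*63 = -4284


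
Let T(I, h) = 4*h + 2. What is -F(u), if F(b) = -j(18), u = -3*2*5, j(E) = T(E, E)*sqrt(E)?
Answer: 222*sqrt(2) ≈ 313.96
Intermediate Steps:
T(I, h) = 2 + 4*h
j(E) = sqrt(E)*(2 + 4*E) (j(E) = (2 + 4*E)*sqrt(E) = sqrt(E)*(2 + 4*E))
u = -30 (u = -6*5 = -30)
F(b) = -222*sqrt(2) (F(b) = -sqrt(18)*(2 + 4*18) = -3*sqrt(2)*(2 + 72) = -3*sqrt(2)*74 = -222*sqrt(2))
-F(u) = -(-222)*sqrt(2) = 222*sqrt(2)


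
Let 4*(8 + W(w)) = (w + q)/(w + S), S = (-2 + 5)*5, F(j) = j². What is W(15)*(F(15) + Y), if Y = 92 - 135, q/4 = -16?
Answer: -91819/60 ≈ -1530.3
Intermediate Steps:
q = -64 (q = 4*(-16) = -64)
S = 15 (S = 3*5 = 15)
W(w) = -8 + (-64 + w)/(4*(15 + w)) (W(w) = -8 + ((w - 64)/(w + 15))/4 = -8 + ((-64 + w)/(15 + w))/4 = -8 + (-64 + w)/(4*(15 + w)))
Y = -43
W(15)*(F(15) + Y) = ((-544 - 31*15)/(4*(15 + 15)))*(15² - 43) = ((¼)*(-544 - 465)/30)*(225 - 43) = ((¼)*(1/30)*(-1009))*182 = -1009/120*182 = -91819/60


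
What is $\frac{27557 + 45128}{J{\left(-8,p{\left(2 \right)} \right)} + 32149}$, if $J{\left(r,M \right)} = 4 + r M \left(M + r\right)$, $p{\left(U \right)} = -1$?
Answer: $\frac{72685}{32081} \approx 2.2657$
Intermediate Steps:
$J{\left(r,M \right)} = 4 + M r \left(M + r\right)$
$\frac{27557 + 45128}{J{\left(-8,p{\left(2 \right)} \right)} + 32149} = \frac{27557 + 45128}{\left(4 - \left(-8\right)^{2} - 8 \left(-1\right)^{2}\right) + 32149} = \frac{72685}{\left(4 - 64 - 8\right) + 32149} = \frac{72685}{-68 + 32149} = \frac{72685}{32081}$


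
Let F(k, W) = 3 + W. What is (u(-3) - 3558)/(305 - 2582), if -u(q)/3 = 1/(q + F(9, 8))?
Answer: 3163/2024 ≈ 1.5627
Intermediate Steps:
u(q) = -3/(11 + q) (u(q) = -3/(q + (3 + 8)) = -3/(q + 11) = -3/(11 + q))
(u(-3) - 3558)/(305 - 2582) = (-3/(11 - 3) - 3558)/(305 - 2582) = (-3/8 - 3558)/(-2277) = (-3*⅛ - 3558)*(-1/2277) = (-3/8 - 3558)*(-1/2277) = -28467/8*(-1/2277) = 3163/2024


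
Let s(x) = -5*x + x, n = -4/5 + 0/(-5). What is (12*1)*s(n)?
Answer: 192/5 ≈ 38.400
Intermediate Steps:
n = -⅘ (n = -4*⅕ + 0*(-⅕) = -⅘ + 0 = -⅘ ≈ -0.80000)
s(x) = -4*x
(12*1)*s(n) = (12*1)*(-4*(-⅘)) = 12*(16/5) = 192/5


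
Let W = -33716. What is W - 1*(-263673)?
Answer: 229957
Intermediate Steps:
W - 1*(-263673) = -33716 - 1*(-263673) = -33716 + 263673 = 229957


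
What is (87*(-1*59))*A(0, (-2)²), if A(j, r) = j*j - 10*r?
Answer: 205320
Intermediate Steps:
A(j, r) = j² - 10*r
(87*(-1*59))*A(0, (-2)²) = (87*(-1*59))*(0² - 10*(-2)²) = (87*(-59))*(0 - 10*4) = -5133*(0 - 40) = -5133*(-40) = 205320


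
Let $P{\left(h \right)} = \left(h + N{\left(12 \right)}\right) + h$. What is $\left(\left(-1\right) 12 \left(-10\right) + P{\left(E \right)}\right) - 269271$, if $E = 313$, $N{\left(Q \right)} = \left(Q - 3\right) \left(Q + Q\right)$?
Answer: $-268309$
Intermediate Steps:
$N{\left(Q \right)} = 2 Q \left(-3 + Q\right)$ ($N{\left(Q \right)} = \left(-3 + Q\right) 2 Q = 2 Q \left(-3 + Q\right)$)
$P{\left(h \right)} = 216 + 2 h$ ($P{\left(h \right)} = \left(h + 2 \cdot 12 \left(-3 + 12\right)\right) + h = \left(h + 2 \cdot 12 \cdot 9\right) + h = \left(h + 216\right) + h = \left(216 + h\right) + h = 216 + 2 h$)
$\left(\left(-1\right) 12 \left(-10\right) + P{\left(E \right)}\right) - 269271 = \left(\left(-1\right) 12 \left(-10\right) + \left(216 + 2 \cdot 313\right)\right) - 269271 = \left(\left(-12\right) \left(-10\right) + \left(216 + 626\right)\right) - 269271 = \left(120 + 842\right) - 269271 = 962 - 269271 = -268309$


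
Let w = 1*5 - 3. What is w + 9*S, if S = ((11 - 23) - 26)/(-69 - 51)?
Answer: 97/20 ≈ 4.8500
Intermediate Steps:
S = 19/60 (S = (-12 - 26)/(-120) = -38*(-1/120) = 19/60 ≈ 0.31667)
w = 2 (w = 5 - 3 = 2)
w + 9*S = 2 + 9*(19/60) = 2 + 57/20 = 97/20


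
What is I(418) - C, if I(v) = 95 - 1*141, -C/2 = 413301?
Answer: 826556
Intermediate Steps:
C = -826602 (C = -2*413301 = -826602)
I(v) = -46 (I(v) = 95 - 141 = -46)
I(418) - C = -46 - 1*(-826602) = -46 + 826602 = 826556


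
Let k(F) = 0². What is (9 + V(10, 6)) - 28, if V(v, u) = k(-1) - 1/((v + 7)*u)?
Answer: -1939/102 ≈ -19.010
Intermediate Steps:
k(F) = 0
V(v, u) = -1/(u*(7 + v)) (V(v, u) = 0 - 1/((v + 7)*u) = 0 - 1/((7 + v)*u) = 0 - 1/(u*(7 + v)) = -1/(u*(7 + v)))
(9 + V(10, 6)) - 28 = (9 - 1/(6*(7 + 10))) - 28 = (9 - 1*⅙/17) - 28 = (9 - 1*⅙*1/17) - 28 = (9 - 1/102) - 28 = 917/102 - 28 = -1939/102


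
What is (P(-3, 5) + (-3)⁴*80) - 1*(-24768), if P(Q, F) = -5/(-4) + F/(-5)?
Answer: 124993/4 ≈ 31248.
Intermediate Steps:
P(Q, F) = 5/4 - F/5 (P(Q, F) = -5*(-¼) + F*(-⅕) = 5/4 - F/5)
(P(-3, 5) + (-3)⁴*80) - 1*(-24768) = ((5/4 - ⅕*5) + (-3)⁴*80) - 1*(-24768) = ((5/4 - 1) + 81*80) + 24768 = (¼ + 6480) + 24768 = 25921/4 + 24768 = 124993/4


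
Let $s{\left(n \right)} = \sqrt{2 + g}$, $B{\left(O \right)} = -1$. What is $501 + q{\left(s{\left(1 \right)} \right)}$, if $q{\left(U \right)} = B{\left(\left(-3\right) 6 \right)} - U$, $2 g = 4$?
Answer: $498$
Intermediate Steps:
$g = 2$ ($g = \frac{1}{2} \cdot 4 = 2$)
$s{\left(n \right)} = 2$ ($s{\left(n \right)} = \sqrt{2 + 2} = \sqrt{4} = 2$)
$q{\left(U \right)} = -1 - U$
$501 + q{\left(s{\left(1 \right)} \right)} = 501 - 3 = 498$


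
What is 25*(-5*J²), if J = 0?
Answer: 0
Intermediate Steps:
25*(-5*J²) = 25*(-5*0²) = 25*(-5*0) = 25*0 = 0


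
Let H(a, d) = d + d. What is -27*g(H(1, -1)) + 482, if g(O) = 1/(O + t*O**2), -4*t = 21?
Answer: 11113/23 ≈ 483.17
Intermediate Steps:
t = -21/4 (t = -1/4*21 = -21/4 ≈ -5.2500)
H(a, d) = 2*d
g(O) = 1/(O - 21*O**2/4)
-27*g(H(1, -1)) + 482 = -108/((2*(-1))*(4 - 42*(-1))) + 482 = -108/((-2)*(4 - 21*(-2))) + 482 = -108*(-1)/(2*(4 + 42)) + 482 = -108*(-1)/(2*46) + 482 = -27*(-1/23) + 482 = 27/23 + 482 = 11113/23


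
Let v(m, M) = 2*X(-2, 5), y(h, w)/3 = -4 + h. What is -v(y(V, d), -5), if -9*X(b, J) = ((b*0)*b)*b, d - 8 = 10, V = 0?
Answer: 0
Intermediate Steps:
d = 18 (d = 8 + 10 = 18)
y(h, w) = -12 + 3*h (y(h, w) = 3*(-4 + h) = -12 + 3*h)
X(b, J) = 0 (X(b, J) = -(b*0)*b*b/9 = -0*b*b/9 = -0*b = -⅑*0 = 0)
v(m, M) = 0 (v(m, M) = 2*0 = 0)
-v(y(V, d), -5) = -1*0 = 0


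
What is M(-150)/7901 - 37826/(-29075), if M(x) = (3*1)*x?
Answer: 285779476/229721575 ≈ 1.2440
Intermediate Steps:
M(x) = 3*x
M(-150)/7901 - 37826/(-29075) = (3*(-150))/7901 - 37826/(-29075) = -450*1/7901 - 37826*(-1/29075) = -450/7901 + 37826/29075 = 285779476/229721575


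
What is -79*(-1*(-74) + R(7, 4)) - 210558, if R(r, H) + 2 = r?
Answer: -216799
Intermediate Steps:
R(r, H) = -2 + r
-79*(-1*(-74) + R(7, 4)) - 210558 = -79*(-1*(-74) + (-2 + 7)) - 210558 = -79*(74 + 5) - 210558 = -79*79 - 210558 = -6241 - 210558 = -216799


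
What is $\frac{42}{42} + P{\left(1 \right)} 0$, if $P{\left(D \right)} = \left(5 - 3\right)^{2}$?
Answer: $1$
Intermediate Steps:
$P{\left(D \right)} = 4$ ($P{\left(D \right)} = 2^{2} = 4$)
$\frac{42}{42} + P{\left(1 \right)} 0 = \frac{42}{42} + 4 \cdot 0 = 42 \cdot \frac{1}{42} + 0 = 1 + 0 = 1$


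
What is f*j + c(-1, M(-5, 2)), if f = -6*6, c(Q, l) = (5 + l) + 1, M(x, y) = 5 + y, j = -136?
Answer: 4909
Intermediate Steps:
c(Q, l) = 6 + l
f = -36
f*j + c(-1, M(-5, 2)) = -36*(-136) + (6 + (5 + 2)) = 4896 + (6 + 7) = 4896 + 13 = 4909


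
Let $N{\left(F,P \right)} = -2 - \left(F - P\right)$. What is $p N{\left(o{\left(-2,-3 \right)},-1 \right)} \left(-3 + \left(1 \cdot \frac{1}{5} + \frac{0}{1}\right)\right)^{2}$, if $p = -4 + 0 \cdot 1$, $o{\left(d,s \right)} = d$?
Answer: $\frac{784}{25} \approx 31.36$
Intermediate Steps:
$p = -4$ ($p = -4 + 0 = -4$)
$N{\left(F,P \right)} = -2 + P - F$
$p N{\left(o{\left(-2,-3 \right)},-1 \right)} \left(-3 + \left(1 \cdot \frac{1}{5} + \frac{0}{1}\right)\right)^{2} = - 4 \left(-2 - 1 - -2\right) \left(-3 + \left(1 \cdot \frac{1}{5} + \frac{0}{1}\right)\right)^{2} = - 4 \left(-2 - 1 + 2\right) \left(-3 + \left(1 \cdot \frac{1}{5} + 0 \cdot 1\right)\right)^{2} = \left(-4\right) \left(-1\right) \left(-3 + \left(\frac{1}{5} + 0\right)\right)^{2} = 4 \left(-3 + \frac{1}{5}\right)^{2} = 4 \left(- \frac{14}{5}\right)^{2} = 4 \cdot \frac{196}{25} = \frac{784}{25}$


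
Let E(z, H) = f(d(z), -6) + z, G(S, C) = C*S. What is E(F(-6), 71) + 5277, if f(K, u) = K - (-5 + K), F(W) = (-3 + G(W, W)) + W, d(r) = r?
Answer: 5309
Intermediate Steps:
F(W) = -3 + W + W² (F(W) = (-3 + W*W) + W = (-3 + W²) + W = -3 + W + W²)
f(K, u) = 5 (f(K, u) = K + (5 - K) = 5)
E(z, H) = 5 + z
E(F(-6), 71) + 5277 = (5 + (-3 - 6 + (-6)²)) + 5277 = (5 + (-3 - 6 + 36)) + 5277 = (5 + 27) + 5277 = 32 + 5277 = 5309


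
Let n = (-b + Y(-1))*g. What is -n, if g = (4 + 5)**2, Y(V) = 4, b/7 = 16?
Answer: 8748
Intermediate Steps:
b = 112 (b = 7*16 = 112)
g = 81 (g = 9**2 = 81)
n = -8748 (n = (-1*112 + 4)*81 = (-112 + 4)*81 = -108*81 = -8748)
-n = -1*(-8748) = 8748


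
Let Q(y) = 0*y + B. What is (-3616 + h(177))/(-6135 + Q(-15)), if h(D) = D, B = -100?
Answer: 3439/6235 ≈ 0.55156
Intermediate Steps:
Q(y) = -100 (Q(y) = 0*y - 100 = 0 - 100 = -100)
(-3616 + h(177))/(-6135 + Q(-15)) = (-3616 + 177)/(-6135 - 100) = -3439/(-6235) = -3439*(-1/6235) = 3439/6235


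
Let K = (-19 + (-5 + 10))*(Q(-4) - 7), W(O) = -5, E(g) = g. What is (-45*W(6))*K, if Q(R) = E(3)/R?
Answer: 48825/2 ≈ 24413.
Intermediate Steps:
Q(R) = 3/R
K = 217/2 (K = (-19 + (-5 + 10))*(3/(-4) - 7) = (-19 + 5)*(3*(-¼) - 7) = -14*(-¾ - 7) = -14*(-31/4) = 217/2 ≈ 108.50)
(-45*W(6))*K = -45*(-5)*(217/2) = 225*(217/2) = 48825/2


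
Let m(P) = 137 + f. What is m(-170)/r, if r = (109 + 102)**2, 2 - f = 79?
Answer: 60/44521 ≈ 0.0013477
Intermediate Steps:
f = -77 (f = 2 - 1*79 = 2 - 79 = -77)
m(P) = 60 (m(P) = 137 - 77 = 60)
r = 44521 (r = 211**2 = 44521)
m(-170)/r = 60/44521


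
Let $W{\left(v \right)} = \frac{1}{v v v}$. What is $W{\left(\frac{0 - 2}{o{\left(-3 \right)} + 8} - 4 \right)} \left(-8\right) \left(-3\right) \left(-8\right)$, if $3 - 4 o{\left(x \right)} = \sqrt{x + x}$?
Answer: $\frac{3 \left(3669 \sqrt{6} + 42245 i\right)}{4101 \sqrt{6} + 49987 i} \approx 2.5411 - 0.028707 i$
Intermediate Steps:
$o{\left(x \right)} = \frac{3}{4} - \frac{\sqrt{2} \sqrt{x}}{4}$ ($o{\left(x \right)} = \frac{3}{4} - \frac{\sqrt{x + x}}{4} = \frac{3}{4} - \frac{\sqrt{2 x}}{4} = \frac{3}{4} - \frac{\sqrt{2} \sqrt{x}}{4}$)
$W{\left(v \right)} = \frac{1}{v^{3}}$ ($W{\left(v \right)} = \frac{1}{v^{2} v} = \frac{1}{v^{3}}$)
$W{\left(\frac{0 - 2}{o{\left(-3 \right)} + 8} - 4 \right)} \left(-8\right) \left(-3\right) \left(-8\right) = \frac{\left(-8\right) \left(-3\right) \left(-8\right)}{\left(\frac{0 - 2}{\left(\frac{3}{4} - \frac{\sqrt{2} \sqrt{-3}}{4}\right) + 8} - 4\right)^{3}} = \frac{24 \left(-8\right)}{\left(- \frac{2}{\left(\frac{3}{4} - \frac{\sqrt{2} i \sqrt{3}}{4}\right) + 8} - 4\right)^{3}} = \frac{1}{\left(- \frac{2}{\left(\frac{3}{4} - \frac{i \sqrt{6}}{4}\right) + 8} - 4\right)^{3}} \left(-192\right) = \frac{1}{\left(- \frac{2}{\frac{35}{4} - \frac{i \sqrt{6}}{4}} - 4\right)^{3}} \left(-192\right) = \frac{1}{\left(-4 - \frac{2}{\frac{35}{4} - \frac{i \sqrt{6}}{4}}\right)^{3}} \left(-192\right) = - \frac{192}{\left(-4 - \frac{2}{\frac{35}{4} - \frac{i \sqrt{6}}{4}}\right)^{3}}$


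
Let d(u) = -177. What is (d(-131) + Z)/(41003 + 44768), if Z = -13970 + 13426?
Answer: -103/12253 ≈ -0.0084061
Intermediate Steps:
Z = -544
(d(-131) + Z)/(41003 + 44768) = (-177 - 544)/(41003 + 44768) = -721/85771 = -721*1/85771 = -103/12253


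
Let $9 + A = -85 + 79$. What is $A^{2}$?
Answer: $225$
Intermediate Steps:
$A = -15$ ($A = -9 + \left(-85 + 79\right) = -9 - 6 = -15$)
$A^{2} = \left(-15\right)^{2} = 225$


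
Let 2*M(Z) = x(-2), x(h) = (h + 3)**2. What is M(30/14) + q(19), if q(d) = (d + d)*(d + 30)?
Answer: 3725/2 ≈ 1862.5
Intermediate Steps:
x(h) = (3 + h)**2
M(Z) = 1/2 (M(Z) = (3 - 2)**2/2 = (1/2)*1**2 = (1/2)*1 = 1/2)
q(d) = 2*d*(30 + d) (q(d) = (2*d)*(30 + d) = 2*d*(30 + d))
M(30/14) + q(19) = 1/2 + 2*19*(30 + 19) = 1/2 + 2*19*49 = 1/2 + 1862 = 3725/2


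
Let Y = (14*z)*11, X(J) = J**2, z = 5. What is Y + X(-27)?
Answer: 1499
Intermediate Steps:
Y = 770 (Y = (14*5)*11 = 70*11 = 770)
Y + X(-27) = 770 + (-27)**2 = 770 + 729 = 1499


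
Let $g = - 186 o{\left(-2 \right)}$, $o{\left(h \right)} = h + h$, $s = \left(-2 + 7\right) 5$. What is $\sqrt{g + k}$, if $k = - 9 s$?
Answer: $\sqrt{519} \approx 22.782$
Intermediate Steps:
$s = 25$ ($s = 5 \cdot 5 = 25$)
$k = -225$ ($k = \left(-9\right) 25 = -225$)
$o{\left(h \right)} = 2 h$
$g = 744$ ($g = - 186 \cdot 2 \left(-2\right) = \left(-186\right) \left(-4\right) = 744$)
$\sqrt{g + k} = \sqrt{744 - 225} = \sqrt{519}$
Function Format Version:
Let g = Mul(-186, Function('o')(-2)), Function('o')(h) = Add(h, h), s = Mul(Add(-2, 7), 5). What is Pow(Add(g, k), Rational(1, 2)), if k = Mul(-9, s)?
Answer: Pow(519, Rational(1, 2)) ≈ 22.782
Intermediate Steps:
s = 25 (s = Mul(5, 5) = 25)
k = -225 (k = Mul(-9, 25) = -225)
Function('o')(h) = Mul(2, h)
g = 744 (g = Mul(-186, Mul(2, -2)) = Mul(-186, -4) = 744)
Pow(Add(g, k), Rational(1, 2)) = Pow(Add(744, -225), Rational(1, 2)) = Pow(519, Rational(1, 2))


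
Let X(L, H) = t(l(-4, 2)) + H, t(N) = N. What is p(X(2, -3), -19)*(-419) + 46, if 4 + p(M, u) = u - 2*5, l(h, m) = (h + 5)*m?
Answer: 13873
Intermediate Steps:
l(h, m) = m*(5 + h) (l(h, m) = (5 + h)*m = m*(5 + h))
X(L, H) = 2 + H (X(L, H) = 2*(5 - 4) + H = 2*1 + H = 2 + H)
p(M, u) = -14 + u (p(M, u) = -4 + (u - 2*5) = -4 + (u - 10) = -4 + (-10 + u) = -14 + u)
p(X(2, -3), -19)*(-419) + 46 = (-14 - 19)*(-419) + 46 = -33*(-419) + 46 = 13827 + 46 = 13873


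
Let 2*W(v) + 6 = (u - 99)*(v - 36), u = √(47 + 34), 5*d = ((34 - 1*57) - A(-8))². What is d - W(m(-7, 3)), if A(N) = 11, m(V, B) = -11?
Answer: -9404/5 ≈ -1880.8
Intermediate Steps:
d = 1156/5 (d = ((34 - 1*57) - 1*11)²/5 = ((34 - 57) - 11)²/5 = (-23 - 11)²/5 = (⅕)*(-34)² = (⅕)*1156 = 1156/5 ≈ 231.20)
u = 9 (u = √81 = 9)
W(v) = 1617 - 45*v (W(v) = -3 + ((9 - 99)*(v - 36))/2 = -3 + (-90*(-36 + v))/2 = -3 + (3240 - 90*v)/2 = -3 + (1620 - 45*v) = 1617 - 45*v)
d - W(m(-7, 3)) = 1156/5 - (1617 - 45*(-11)) = 1156/5 - (1617 + 495) = 1156/5 - 1*2112 = 1156/5 - 2112 = -9404/5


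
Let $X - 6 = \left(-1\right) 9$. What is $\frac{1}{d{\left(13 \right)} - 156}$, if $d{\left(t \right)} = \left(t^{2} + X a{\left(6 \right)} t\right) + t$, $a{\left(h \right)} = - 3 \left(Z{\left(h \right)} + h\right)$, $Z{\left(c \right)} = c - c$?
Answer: $\frac{1}{728} \approx 0.0013736$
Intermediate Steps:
$Z{\left(c \right)} = 0$
$a{\left(h \right)} = - 3 h$ ($a{\left(h \right)} = - 3 \left(0 + h\right) = - 3 h$)
$X = -3$ ($X = 6 - 9 = -3$)
$d{\left(t \right)} = t^{2} + 55 t$ ($d{\left(t \right)} = \left(t^{2} + - 3 \left(\left(-3\right) 6\right) t\right) + t = \left(t^{2} + \left(-3\right) \left(-18\right) t\right) + t = \left(t^{2} + 54 t\right) + t = t^{2} + 55 t$)
$\frac{1}{d{\left(13 \right)} - 156} = \frac{1}{13 \left(55 + 13\right) - 156} = \frac{1}{13 \cdot 68 - 156} = \frac{1}{884 - 156} = \frac{1}{728}$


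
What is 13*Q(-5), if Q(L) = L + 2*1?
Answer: -39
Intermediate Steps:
Q(L) = 2 + L (Q(L) = L + 2 = 2 + L)
13*Q(-5) = 13*(2 - 5) = 13*(-3) = -39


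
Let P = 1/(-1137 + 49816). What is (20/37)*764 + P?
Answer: 743815157/1801123 ≈ 412.97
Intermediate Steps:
P = 1/48679 ≈ 2.0543e-5
(20/37)*764 + P = (20/37)*764 + 1/48679 = 15280/37 + 1/48679 = 743815157/1801123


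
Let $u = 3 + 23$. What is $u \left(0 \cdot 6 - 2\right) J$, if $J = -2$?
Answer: $104$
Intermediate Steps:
$u = 26$
$u \left(0 \cdot 6 - 2\right) J = 26 \left(0 \cdot 6 - 2\right) \left(-2\right) = 26 \left(0 - 2\right) \left(-2\right) = 26 \left(-2\right) \left(-2\right) = \left(-52\right) \left(-2\right) = 104$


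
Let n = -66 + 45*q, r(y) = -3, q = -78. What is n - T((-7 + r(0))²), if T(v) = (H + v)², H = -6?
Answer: -12412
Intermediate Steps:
T(v) = (-6 + v)²
n = -3576 (n = -66 + 45*(-78) = -66 - 3510 = -3576)
n - T((-7 + r(0))²) = -3576 - (-6 + (-7 - 3)²)² = -3576 - (-6 + (-10)²)² = -3576 - (-6 + 100)² = -3576 - 1*94² = -3576 - 1*8836 = -3576 - 8836 = -12412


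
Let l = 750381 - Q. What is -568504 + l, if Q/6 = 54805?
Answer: -146953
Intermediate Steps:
Q = 328830 (Q = 6*54805 = 328830)
l = 421551 (l = 750381 - 1*328830 = 750381 - 328830 = 421551)
-568504 + l = -568504 + 421551 = -146953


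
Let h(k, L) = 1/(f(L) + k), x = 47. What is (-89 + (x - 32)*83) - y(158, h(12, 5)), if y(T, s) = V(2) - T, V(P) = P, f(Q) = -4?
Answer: 1312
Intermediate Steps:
h(k, L) = 1/(-4 + k)
y(T, s) = 2 - T
(-89 + (x - 32)*83) - y(158, h(12, 5)) = (-89 + (47 - 32)*83) - (2 - 1*158) = (-89 + 15*83) - (2 - 158) = (-89 + 1245) - 1*(-156) = 1156 + 156 = 1312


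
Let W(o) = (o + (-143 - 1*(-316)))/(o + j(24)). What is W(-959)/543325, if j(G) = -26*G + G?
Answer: 786/847043675 ≈ 9.2793e-7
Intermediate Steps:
j(G) = -25*G
W(o) = (173 + o)/(-600 + o) (W(o) = (o + (-143 - 1*(-316)))/(o - 25*24) = (o + (-143 + 316))/(o - 600) = (o + 173)/(-600 + o) = (173 + o)/(-600 + o))
W(-959)/543325 = ((173 - 959)/(-600 - 959))/543325 = (-786/(-1559))*(1/543325) = -1/1559*(-786)*(1/543325) = (786/1559)*(1/543325) = 786/847043675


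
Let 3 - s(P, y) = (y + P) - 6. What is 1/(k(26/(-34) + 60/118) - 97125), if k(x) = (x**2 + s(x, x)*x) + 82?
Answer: -1006009/97628517375 ≈ -1.0304e-5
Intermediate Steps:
s(P, y) = 9 - P - y (s(P, y) = 3 - ((y + P) - 6) = 3 - ((P + y) - 6) = 3 - (-6 + P + y) = 3 + (6 - P - y) = 9 - P - y)
k(x) = 82 + x**2 + x*(9 - 2*x) (k(x) = (x**2 + (9 - x - x)*x) + 82 = (x**2 + (9 - 2*x)*x) + 82 = (x**2 + x*(9 - 2*x)) + 82 = 82 + x**2 + x*(9 - 2*x))
1/(k(26/(-34) + 60/118) - 97125) = 1/((82 - (26/(-34) + 60/118)**2 + 9*(26/(-34) + 60/118)) - 97125) = 1/((82 - (26*(-1/34) + 60*(1/118))**2 + 9*(26*(-1/34) + 60*(1/118))) - 97125) = 1/((82 - (-13/17 + 30/59)**2 + 9*(-13/17 + 30/59)) - 97125) = 1/((82 - (-257/1003)**2 + 9*(-257/1003)) - 97125) = 1/((82 - 1*66049/1006009 - 2313/1003) - 97125) = 1/((82 - 66049/1006009 - 2313/1003) - 97125) = 1/(80106750/1006009 - 97125) = 1/(-97628517375/1006009) = -1006009/97628517375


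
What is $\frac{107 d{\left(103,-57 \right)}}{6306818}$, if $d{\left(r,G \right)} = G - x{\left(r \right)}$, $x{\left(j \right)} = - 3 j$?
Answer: $\frac{1926}{450487} \approx 0.0042754$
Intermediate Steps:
$d{\left(r,G \right)} = G + 3 r$ ($d{\left(r,G \right)} = G - - 3 r = G + 3 r$)
$\frac{107 d{\left(103,-57 \right)}}{6306818} = \frac{107 \left(-57 + 3 \cdot 103\right)}{6306818} = 107 \left(-57 + 309\right) \frac{1}{6306818} = 107 \cdot 252 \cdot \frac{1}{6306818} = 26964 \cdot \frac{1}{6306818} = \frac{1926}{450487}$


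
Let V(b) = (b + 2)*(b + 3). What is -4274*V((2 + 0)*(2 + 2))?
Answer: -470140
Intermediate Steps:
V(b) = (2 + b)*(3 + b)
-4274*V((2 + 0)*(2 + 2)) = -4274*(6 + ((2 + 0)*(2 + 2))**2 + 5*((2 + 0)*(2 + 2))) = -4274*(6 + (2*4)**2 + 5*(2*4)) = -4274*(6 + 8**2 + 5*8) = -4274*(6 + 64 + 40) = -4274*110 = -470140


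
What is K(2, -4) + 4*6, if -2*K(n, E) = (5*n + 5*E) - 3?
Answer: 61/2 ≈ 30.500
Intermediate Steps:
K(n, E) = 3/2 - 5*E/2 - 5*n/2 (K(n, E) = -((5*n + 5*E) - 3)/2 = -((5*E + 5*n) - 3)/2 = -(-3 + 5*E + 5*n)/2 = 3/2 - 5*E/2 - 5*n/2)
K(2, -4) + 4*6 = (3/2 - 5/2*(-4) - 5/2*2) + 4*6 = (3/2 + 10 - 5) + 24 = 13/2 + 24 = 61/2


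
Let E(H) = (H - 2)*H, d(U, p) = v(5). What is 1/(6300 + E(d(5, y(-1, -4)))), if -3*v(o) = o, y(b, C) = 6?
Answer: 9/56755 ≈ 0.00015858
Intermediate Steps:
v(o) = -o/3
d(U, p) = -5/3 (d(U, p) = -⅓*5 = -5/3)
E(H) = H*(-2 + H) (E(H) = (-2 + H)*H = H*(-2 + H))
1/(6300 + E(d(5, y(-1, -4)))) = 1/(6300 - 5*(-2 - 5/3)/3) = 1/(6300 - 5/3*(-11/3)) = 1/(6300 + 55/9) = 1/(56755/9) = 9/56755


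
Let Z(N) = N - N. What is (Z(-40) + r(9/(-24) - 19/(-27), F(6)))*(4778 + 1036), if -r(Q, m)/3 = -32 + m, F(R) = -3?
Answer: 610470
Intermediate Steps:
r(Q, m) = 96 - 3*m (r(Q, m) = -3*(-32 + m) = 96 - 3*m)
Z(N) = 0
(Z(-40) + r(9/(-24) - 19/(-27), F(6)))*(4778 + 1036) = (0 + (96 - 3*(-3)))*(4778 + 1036) = (0 + (96 + 9))*5814 = (0 + 105)*5814 = 105*5814 = 610470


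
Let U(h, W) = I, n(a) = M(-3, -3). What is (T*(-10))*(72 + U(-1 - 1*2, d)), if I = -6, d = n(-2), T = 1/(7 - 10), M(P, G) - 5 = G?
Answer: 220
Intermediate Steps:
M(P, G) = 5 + G
n(a) = 2 (n(a) = 5 - 3 = 2)
T = -⅓ (T = 1/(-3) = -⅓ ≈ -0.33333)
d = 2
U(h, W) = -6
(T*(-10))*(72 + U(-1 - 1*2, d)) = (-⅓*(-10))*(72 - 6) = (10/3)*66 = 220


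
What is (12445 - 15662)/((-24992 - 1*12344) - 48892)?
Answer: 3217/86228 ≈ 0.037308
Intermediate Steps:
(12445 - 15662)/((-24992 - 1*12344) - 48892) = -3217/((-24992 - 12344) - 48892) = -3217/(-37336 - 48892) = -3217/(-86228) = -3217*(-1/86228) = 3217/86228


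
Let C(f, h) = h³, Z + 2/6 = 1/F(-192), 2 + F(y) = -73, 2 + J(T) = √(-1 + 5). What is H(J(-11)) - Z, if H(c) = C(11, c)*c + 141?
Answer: 10601/75 ≈ 141.35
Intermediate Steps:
J(T) = 0 (J(T) = -2 + √(-1 + 5) = -2 + √4 = -2 + 2 = 0)
F(y) = -75 (F(y) = -2 - 73 = -75)
Z = -26/75 (Z = -⅓ + 1/(-75) = -⅓ - 1/75 = -26/75 ≈ -0.34667)
H(c) = 141 + c⁴ (H(c) = c³*c + 141 = c⁴ + 141 = 141 + c⁴)
H(J(-11)) - Z = (141 + 0⁴) - 1*(-26/75) = (141 + 0) + 26/75 = 141 + 26/75 = 10601/75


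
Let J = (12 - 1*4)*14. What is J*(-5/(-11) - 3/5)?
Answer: -896/55 ≈ -16.291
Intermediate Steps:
J = 112 (J = (12 - 4)*14 = 8*14 = 112)
J*(-5/(-11) - 3/5) = 112*(-5/(-11) - 3/5) = 112*(-5*(-1/11) - 3*1/5) = 112*(5/11 - 3/5) = 112*(-8/55) = -896/55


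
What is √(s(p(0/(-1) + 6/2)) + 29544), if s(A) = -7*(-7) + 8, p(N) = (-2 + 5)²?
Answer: 3*√3289 ≈ 172.05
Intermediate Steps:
p(N) = 9 (p(N) = 3² = 9)
s(A) = 57 (s(A) = 49 + 8 = 57)
√(s(p(0/(-1) + 6/2)) + 29544) = √(57 + 29544) = √29601 = 3*√3289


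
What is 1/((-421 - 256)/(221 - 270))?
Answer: 49/677 ≈ 0.072378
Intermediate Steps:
1/((-421 - 256)/(221 - 270)) = 1/(-677/(-49)) = 1/(-677*(-1/49)) = 1/(677/49) = 49/677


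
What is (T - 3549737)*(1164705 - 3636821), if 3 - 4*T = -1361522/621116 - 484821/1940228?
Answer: 85284214891973936434493/9718602052 ≈ 8.7754e+12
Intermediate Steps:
T = 52888009279/38874408208 (T = ¾ - (-1361522/621116 - 484821/1940228)/4 = ¾ - (-1361522*1/621116 - 484821*1/1940228)/4 = ¾ - (-680761/310558 - 484821/1940228)/4 = ¾ - ¼*(-23732203123/9718602052) = ¾ + 23732203123/38874408208 = 52888009279/38874408208 ≈ 1.3605)
(T - 3549737)*(1164705 - 3636821) = (52888009279/38874408208 - 3549737)*(1164705 - 3636821) = -137993872281032017/38874408208*(-2472116) = 85284214891973936434493/9718602052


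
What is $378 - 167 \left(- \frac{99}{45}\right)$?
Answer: $\frac{3727}{5} \approx 745.4$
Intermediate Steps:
$378 - 167 \left(- \frac{99}{45}\right) = 378 - 167 \left(\left(-99\right) \frac{1}{45}\right) = 378 - - \frac{1837}{5} = 378 + \frac{1837}{5} = \frac{3727}{5}$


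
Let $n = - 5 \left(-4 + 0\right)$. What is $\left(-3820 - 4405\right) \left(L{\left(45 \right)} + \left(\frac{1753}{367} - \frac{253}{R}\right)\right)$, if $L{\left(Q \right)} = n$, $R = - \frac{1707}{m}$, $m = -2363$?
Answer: $\frac{1676955457450}{626469} \approx 2.6768 \cdot 10^{6}$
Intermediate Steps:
$R = \frac{1707}{2363}$ ($R = - \frac{1707}{-2363} = \left(-1707\right) \left(- \frac{1}{2363}\right) = \frac{1707}{2363} \approx 0.72239$)
$n = 20$ ($n = \left(-5\right) \left(-4\right) = 20$)
$L{\left(Q \right)} = 20$
$\left(-3820 - 4405\right) \left(L{\left(45 \right)} + \left(\frac{1753}{367} - \frac{253}{R}\right)\right) = \left(-3820 - 4405\right) \left(20 + \left(\frac{1753}{367} - \frac{253}{\frac{1707}{2363}}\right)\right) = - 8225 \left(20 + \left(1753 \cdot \frac{1}{367} - \frac{597839}{1707}\right)\right) = - 8225 \left(20 + \left(\frac{1753}{367} - \frac{597839}{1707}\right)\right) = - 8225 \left(20 - \frac{216414542}{626469}\right) = \left(-8225\right) \left(- \frac{203885162}{626469}\right) = \frac{1676955457450}{626469}$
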